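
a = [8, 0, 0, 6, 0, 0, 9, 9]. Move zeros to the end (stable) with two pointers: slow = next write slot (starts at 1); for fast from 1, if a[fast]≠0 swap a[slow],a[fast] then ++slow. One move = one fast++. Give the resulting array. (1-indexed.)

(s=1,f=1) a[fast]=8≠0 swap→a[1]=8 → slow++,fast++
(s=2,f=2) a[fast]=0 → fast++
(s=2,f=3) a[fast]=0 → fast++
(s=2,f=4) a[fast]=6≠0 swap→a[2]=6 → slow++,fast++
(s=3,f=5) a[fast]=0 → fast++
(s=3,f=6) a[fast]=0 → fast++
(s=3,f=7) a[fast]=9≠0 swap→a[3]=9 → slow++,fast++
(s=4,f=8) a[fast]=9≠0 swap→a[4]=9 → slow++,fast++

[8, 6, 9, 9, 0, 0, 0, 0]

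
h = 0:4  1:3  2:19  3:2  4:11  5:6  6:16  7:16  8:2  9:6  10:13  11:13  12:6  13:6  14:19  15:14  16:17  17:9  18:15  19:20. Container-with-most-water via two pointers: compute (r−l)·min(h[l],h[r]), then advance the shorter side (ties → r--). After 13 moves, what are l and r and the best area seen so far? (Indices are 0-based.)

l=13, r=19, best area=323

[0,19] min(4,20)*19=76 best=76 * → l++
[1,19] min(3,20)*18=54 best=76 → l++
[2,19] min(19,20)*17=323 best=323 * → l++
[3,19] min(2,20)*16=32 best=323 → l++
[4,19] min(11,20)*15=165 best=323 → l++
[5,19] min(6,20)*14=84 best=323 → l++
[6,19] min(16,20)*13=208 best=323 → l++
[7,19] min(16,20)*12=192 best=323 → l++
[8,19] min(2,20)*11=22 best=323 → l++
[9,19] min(6,20)*10=60 best=323 → l++
[10,19] min(13,20)*9=117 best=323 → l++
[11,19] min(13,20)*8=104 best=323 → l++
[12,19] min(6,20)*7=42 best=323 → l++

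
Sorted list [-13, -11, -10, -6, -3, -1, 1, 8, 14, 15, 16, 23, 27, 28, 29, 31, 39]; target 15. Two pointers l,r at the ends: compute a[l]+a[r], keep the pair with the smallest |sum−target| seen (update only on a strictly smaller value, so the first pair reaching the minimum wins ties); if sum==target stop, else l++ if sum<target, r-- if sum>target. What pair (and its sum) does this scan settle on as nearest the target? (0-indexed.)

pair (-13, 28) with sum 15 (|Δ|=0)

l=0 r=16: -13+39=26 d=11 *, r--
l=0 r=15: -13+31=18 d=3 *, r--
l=0 r=14: -13+29=16 d=1 *, r--
l=0 r=13: -13+28=15 d=0 *, stop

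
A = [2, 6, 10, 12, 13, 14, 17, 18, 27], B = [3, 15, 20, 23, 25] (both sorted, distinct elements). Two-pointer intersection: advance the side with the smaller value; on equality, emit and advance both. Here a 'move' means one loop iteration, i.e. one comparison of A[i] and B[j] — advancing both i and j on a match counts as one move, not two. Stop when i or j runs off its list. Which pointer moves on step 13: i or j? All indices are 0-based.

j

i=0 j=0: 2<3, i++
i=1 j=0: 6>3, j++
i=1 j=1: 6<15, i++
i=2 j=1: 10<15, i++
i=3 j=1: 12<15, i++
i=4 j=1: 13<15, i++
i=5 j=1: 14<15, i++
i=6 j=1: 17>15, j++
i=6 j=2: 17<20, i++
i=7 j=2: 18<20, i++
i=8 j=2: 27>20, j++
i=8 j=3: 27>23, j++
i=8 j=4: 27>25, j++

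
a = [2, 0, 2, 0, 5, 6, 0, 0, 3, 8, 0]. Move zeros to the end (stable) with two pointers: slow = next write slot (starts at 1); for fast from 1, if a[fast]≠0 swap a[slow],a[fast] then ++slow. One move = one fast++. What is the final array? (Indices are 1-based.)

(s=1,f=1) a[fast]=2≠0 swap→a[1]=2 → slow++,fast++
(s=2,f=2) a[fast]=0 → fast++
(s=2,f=3) a[fast]=2≠0 swap→a[2]=2 → slow++,fast++
(s=3,f=4) a[fast]=0 → fast++
(s=3,f=5) a[fast]=5≠0 swap→a[3]=5 → slow++,fast++
(s=4,f=6) a[fast]=6≠0 swap→a[4]=6 → slow++,fast++
(s=5,f=7) a[fast]=0 → fast++
(s=5,f=8) a[fast]=0 → fast++
(s=5,f=9) a[fast]=3≠0 swap→a[5]=3 → slow++,fast++
(s=6,f=10) a[fast]=8≠0 swap→a[6]=8 → slow++,fast++
(s=7,f=11) a[fast]=0 → fast++

[2, 2, 5, 6, 3, 8, 0, 0, 0, 0, 0]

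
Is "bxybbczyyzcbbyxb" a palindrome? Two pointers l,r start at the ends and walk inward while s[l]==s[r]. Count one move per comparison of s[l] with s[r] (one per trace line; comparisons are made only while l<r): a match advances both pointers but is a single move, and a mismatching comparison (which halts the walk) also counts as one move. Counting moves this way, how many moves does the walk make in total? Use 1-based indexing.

8 moves

[1,16] 'b'=='b' → l++,r--
[2,15] 'x'=='x' → l++,r--
[3,14] 'y'=='y' → l++,r--
[4,13] 'b'=='b' → l++,r--
[5,12] 'b'=='b' → l++,r--
[6,11] 'c'=='c' → l++,r--
[7,10] 'z'=='z' → l++,r--
[8,9] 'y'=='y' → l++,r--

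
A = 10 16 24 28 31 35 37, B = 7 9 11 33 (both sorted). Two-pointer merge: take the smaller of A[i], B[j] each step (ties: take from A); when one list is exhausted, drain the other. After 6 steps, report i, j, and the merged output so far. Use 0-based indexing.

[i=0,j=0] A[i]=10>B[j]=7 take 7 → j++
[i=0,j=1] A[i]=10>B[j]=9 take 9 → j++
[i=0,j=2] A[i]=10<=B[j]=11 take 10 → i++
[i=1,j=2] A[i]=16>B[j]=11 take 11 → j++
[i=1,j=3] A[i]=16<=B[j]=33 take 16 → i++
[i=2,j=3] A[i]=24<=B[j]=33 take 24 → i++

i=3, j=3, merged so far=[7, 9, 10, 11, 16, 24]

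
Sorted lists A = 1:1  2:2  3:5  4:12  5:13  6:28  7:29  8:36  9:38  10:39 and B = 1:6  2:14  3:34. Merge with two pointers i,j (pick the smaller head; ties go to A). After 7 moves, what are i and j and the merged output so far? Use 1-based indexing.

[i=1,j=1] A[i]=1<=B[j]=6 take 1 → i++
[i=2,j=1] A[i]=2<=B[j]=6 take 2 → i++
[i=3,j=1] A[i]=5<=B[j]=6 take 5 → i++
[i=4,j=1] A[i]=12>B[j]=6 take 6 → j++
[i=4,j=2] A[i]=12<=B[j]=14 take 12 → i++
[i=5,j=2] A[i]=13<=B[j]=14 take 13 → i++
[i=6,j=2] A[i]=28>B[j]=14 take 14 → j++

i=6, j=3, merged so far=[1, 2, 5, 6, 12, 13, 14]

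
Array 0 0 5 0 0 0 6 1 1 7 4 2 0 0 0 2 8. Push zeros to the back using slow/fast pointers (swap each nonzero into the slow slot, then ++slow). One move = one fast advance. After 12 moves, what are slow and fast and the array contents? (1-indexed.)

slow=8, fast=13, a=[5, 6, 1, 1, 7, 4, 2, 0, 0, 0, 0, 0, 0, 0, 0, 2, 8]

slow=1 fast=1: a[fast]=0, fast++
slow=1 fast=2: a[fast]=0, fast++
slow=1 fast=3: a[fast]=5≠0 swap→a[1]=5, slow++,fast++
slow=2 fast=4: a[fast]=0, fast++
slow=2 fast=5: a[fast]=0, fast++
slow=2 fast=6: a[fast]=0, fast++
slow=2 fast=7: a[fast]=6≠0 swap→a[2]=6, slow++,fast++
slow=3 fast=8: a[fast]=1≠0 swap→a[3]=1, slow++,fast++
slow=4 fast=9: a[fast]=1≠0 swap→a[4]=1, slow++,fast++
slow=5 fast=10: a[fast]=7≠0 swap→a[5]=7, slow++,fast++
slow=6 fast=11: a[fast]=4≠0 swap→a[6]=4, slow++,fast++
slow=7 fast=12: a[fast]=2≠0 swap→a[7]=2, slow++,fast++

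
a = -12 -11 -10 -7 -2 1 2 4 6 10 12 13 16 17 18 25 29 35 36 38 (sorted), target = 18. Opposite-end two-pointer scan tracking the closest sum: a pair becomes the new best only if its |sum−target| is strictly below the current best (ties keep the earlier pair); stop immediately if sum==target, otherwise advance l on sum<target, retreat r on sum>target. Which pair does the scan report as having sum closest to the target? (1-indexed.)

l=1 r=20: -12+38=26 d=8 *, r--
l=1 r=19: -12+36=24 d=6 *, r--
l=1 r=18: -12+35=23 d=5 *, r--
l=1 r=17: -12+29=17 d=1 *, l++
l=2 r=17: -11+29=18 d=0 *, stop

pair (-11, 29) with sum 18 (|Δ|=0)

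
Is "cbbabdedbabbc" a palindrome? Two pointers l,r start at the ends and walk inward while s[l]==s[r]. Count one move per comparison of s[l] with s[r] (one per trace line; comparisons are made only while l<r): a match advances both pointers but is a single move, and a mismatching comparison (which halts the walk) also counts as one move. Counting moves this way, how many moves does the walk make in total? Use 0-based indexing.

6 moves

l=0 r=12: 'c'=='c', l++,r--
l=1 r=11: 'b'=='b', l++,r--
l=2 r=10: 'b'=='b', l++,r--
l=3 r=9: 'a'=='a', l++,r--
l=4 r=8: 'b'=='b', l++,r--
l=5 r=7: 'd'=='d', l++,r--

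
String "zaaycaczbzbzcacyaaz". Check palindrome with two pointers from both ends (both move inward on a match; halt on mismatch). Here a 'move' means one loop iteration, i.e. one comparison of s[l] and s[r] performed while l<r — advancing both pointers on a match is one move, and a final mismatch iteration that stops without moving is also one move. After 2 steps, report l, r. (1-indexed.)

[1,19] 'z'=='z' → l++,r--
[2,18] 'a'=='a' → l++,r--

l=3, r=17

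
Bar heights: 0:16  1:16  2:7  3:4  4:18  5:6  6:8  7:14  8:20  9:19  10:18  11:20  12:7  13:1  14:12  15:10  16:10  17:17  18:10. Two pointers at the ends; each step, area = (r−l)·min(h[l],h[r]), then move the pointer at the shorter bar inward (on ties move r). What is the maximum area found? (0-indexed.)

l=0 r=18: min(16,10)*18=180 best=180 *, r--
l=0 r=17: min(16,17)*17=272 best=272 *, l++
l=1 r=17: min(16,17)*16=256 best=272, l++
l=2 r=17: min(7,17)*15=105 best=272, l++
l=3 r=17: min(4,17)*14=56 best=272, l++
l=4 r=17: min(18,17)*13=221 best=272, r--
l=4 r=16: min(18,10)*12=120 best=272, r--
l=4 r=15: min(18,10)*11=110 best=272, r--
l=4 r=14: min(18,12)*10=120 best=272, r--
l=4 r=13: min(18,1)*9=9 best=272, r--
l=4 r=12: min(18,7)*8=56 best=272, r--
l=4 r=11: min(18,20)*7=126 best=272, l++
l=5 r=11: min(6,20)*6=36 best=272, l++
l=6 r=11: min(8,20)*5=40 best=272, l++
l=7 r=11: min(14,20)*4=56 best=272, l++
l=8 r=11: min(20,20)*3=60 best=272, r--
l=8 r=10: min(20,18)*2=36 best=272, r--
l=8 r=9: min(20,19)*1=19 best=272, r--

max area = 272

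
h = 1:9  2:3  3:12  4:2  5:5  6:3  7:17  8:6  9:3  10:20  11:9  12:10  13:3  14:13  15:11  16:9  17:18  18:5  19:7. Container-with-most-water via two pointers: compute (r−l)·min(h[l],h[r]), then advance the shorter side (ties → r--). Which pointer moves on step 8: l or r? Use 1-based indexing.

l

[1,19] min(9,7)*18=126 best=126 * → r--
[1,18] min(9,5)*17=85 best=126 → r--
[1,17] min(9,18)*16=144 best=144 * → l++
[2,17] min(3,18)*15=45 best=144 → l++
[3,17] min(12,18)*14=168 best=168 * → l++
[4,17] min(2,18)*13=26 best=168 → l++
[5,17] min(5,18)*12=60 best=168 → l++
[6,17] min(3,18)*11=33 best=168 → l++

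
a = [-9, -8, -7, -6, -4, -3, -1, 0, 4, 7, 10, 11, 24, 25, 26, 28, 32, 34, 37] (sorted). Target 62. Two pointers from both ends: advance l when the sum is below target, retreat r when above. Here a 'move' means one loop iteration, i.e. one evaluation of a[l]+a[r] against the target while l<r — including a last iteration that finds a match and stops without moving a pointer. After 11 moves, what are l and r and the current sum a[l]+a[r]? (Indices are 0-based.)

l=11, r=18, sum=48

[0,18] -9+37=28 <62 → l++
[1,18] -8+37=29 <62 → l++
[2,18] -7+37=30 <62 → l++
[3,18] -6+37=31 <62 → l++
[4,18] -4+37=33 <62 → l++
[5,18] -3+37=34 <62 → l++
[6,18] -1+37=36 <62 → l++
[7,18] 0+37=37 <62 → l++
[8,18] 4+37=41 <62 → l++
[9,18] 7+37=44 <62 → l++
[10,18] 10+37=47 <62 → l++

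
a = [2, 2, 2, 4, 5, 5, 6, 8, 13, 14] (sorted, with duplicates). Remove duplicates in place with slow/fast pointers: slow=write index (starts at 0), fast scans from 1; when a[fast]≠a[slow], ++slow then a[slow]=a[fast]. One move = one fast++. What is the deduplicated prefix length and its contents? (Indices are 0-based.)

length 7; prefix = [2, 4, 5, 6, 8, 13, 14]

slow=0 fast=1: a[fast]=2=a[slow] dup, fast++
slow=0 fast=2: a[fast]=2=a[slow] dup, fast++
slow=0 fast=3: a[fast]=4≠a[slow]=2 write a[1]=4, slow++,fast++
slow=1 fast=4: a[fast]=5≠a[slow]=4 write a[2]=5, slow++,fast++
slow=2 fast=5: a[fast]=5=a[slow] dup, fast++
slow=2 fast=6: a[fast]=6≠a[slow]=5 write a[3]=6, slow++,fast++
slow=3 fast=7: a[fast]=8≠a[slow]=6 write a[4]=8, slow++,fast++
slow=4 fast=8: a[fast]=13≠a[slow]=8 write a[5]=13, slow++,fast++
slow=5 fast=9: a[fast]=14≠a[slow]=13 write a[6]=14, slow++,fast++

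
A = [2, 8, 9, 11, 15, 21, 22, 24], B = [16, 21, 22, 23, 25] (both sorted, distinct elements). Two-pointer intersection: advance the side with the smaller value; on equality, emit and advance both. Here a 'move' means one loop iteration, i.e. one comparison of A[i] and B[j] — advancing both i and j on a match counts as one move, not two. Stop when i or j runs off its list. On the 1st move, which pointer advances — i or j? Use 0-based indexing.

i

i=0 j=0: 2<16, i++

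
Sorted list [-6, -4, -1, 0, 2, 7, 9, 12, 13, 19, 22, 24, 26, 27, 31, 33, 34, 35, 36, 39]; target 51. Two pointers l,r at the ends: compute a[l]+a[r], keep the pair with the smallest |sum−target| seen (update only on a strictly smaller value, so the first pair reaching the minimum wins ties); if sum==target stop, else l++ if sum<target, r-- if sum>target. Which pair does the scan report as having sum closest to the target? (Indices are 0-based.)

[0,19] -6+39=33 d=18 * → l++
[1,19] -4+39=35 d=16 * → l++
[2,19] -1+39=38 d=13 * → l++
[3,19] 0+39=39 d=12 * → l++
[4,19] 2+39=41 d=10 * → l++
[5,19] 7+39=46 d=5 * → l++
[6,19] 9+39=48 d=3 * → l++
[7,19] 12+39=51 d=0 * → stop

pair (12, 39) with sum 51 (|Δ|=0)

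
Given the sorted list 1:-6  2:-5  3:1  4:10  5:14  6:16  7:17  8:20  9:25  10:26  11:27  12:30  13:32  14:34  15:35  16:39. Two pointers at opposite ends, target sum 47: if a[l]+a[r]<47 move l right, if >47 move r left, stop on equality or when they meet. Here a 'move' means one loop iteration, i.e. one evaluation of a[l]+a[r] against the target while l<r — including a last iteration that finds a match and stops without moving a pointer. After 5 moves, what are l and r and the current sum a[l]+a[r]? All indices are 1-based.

l=5, r=15, sum=49

[1,16] -6+39=33 <47 → l++
[2,16] -5+39=34 <47 → l++
[3,16] 1+39=40 <47 → l++
[4,16] 10+39=49 >47 → r--
[4,15] 10+35=45 <47 → l++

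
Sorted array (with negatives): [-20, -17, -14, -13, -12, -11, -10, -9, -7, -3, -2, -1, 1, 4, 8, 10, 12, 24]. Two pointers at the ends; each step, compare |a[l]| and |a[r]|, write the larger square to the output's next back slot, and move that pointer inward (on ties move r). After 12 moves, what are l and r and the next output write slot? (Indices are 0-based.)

[0,17] |-20|<=|24| out[17]=576 → r--
[0,16] |-20|>|12| out[16]=400 → l++
[1,16] |-17|>|12| out[15]=289 → l++
[2,16] |-14|>|12| out[14]=196 → l++
[3,16] |-13|>|12| out[13]=169 → l++
[4,16] |-12|<=|12| out[12]=144 → r--
[4,15] |-12|>|10| out[11]=144 → l++
[5,15] |-11|>|10| out[10]=121 → l++
[6,15] |-10|<=|10| out[9]=100 → r--
[6,14] |-10|>|8| out[8]=100 → l++
[7,14] |-9|>|8| out[7]=81 → l++
[8,14] |-7|<=|8| out[6]=64 → r--

l=8, r=13, next write slot=5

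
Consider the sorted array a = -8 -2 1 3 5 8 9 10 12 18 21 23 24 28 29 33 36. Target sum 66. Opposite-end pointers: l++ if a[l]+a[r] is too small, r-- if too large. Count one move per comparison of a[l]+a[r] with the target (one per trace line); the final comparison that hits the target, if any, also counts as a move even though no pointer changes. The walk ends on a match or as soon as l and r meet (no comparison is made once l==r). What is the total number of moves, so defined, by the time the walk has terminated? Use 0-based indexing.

l=0 r=16: -8+36=28 <66, l++
l=1 r=16: -2+36=34 <66, l++
l=2 r=16: 1+36=37 <66, l++
l=3 r=16: 3+36=39 <66, l++
l=4 r=16: 5+36=41 <66, l++
l=5 r=16: 8+36=44 <66, l++
l=6 r=16: 9+36=45 <66, l++
l=7 r=16: 10+36=46 <66, l++
l=8 r=16: 12+36=48 <66, l++
l=9 r=16: 18+36=54 <66, l++
l=10 r=16: 21+36=57 <66, l++
l=11 r=16: 23+36=59 <66, l++
l=12 r=16: 24+36=60 <66, l++
l=13 r=16: 28+36=64 <66, l++
l=14 r=16: 29+36=65 <66, l++
l=15 r=16: 33+36=69 >66, r--

16 moves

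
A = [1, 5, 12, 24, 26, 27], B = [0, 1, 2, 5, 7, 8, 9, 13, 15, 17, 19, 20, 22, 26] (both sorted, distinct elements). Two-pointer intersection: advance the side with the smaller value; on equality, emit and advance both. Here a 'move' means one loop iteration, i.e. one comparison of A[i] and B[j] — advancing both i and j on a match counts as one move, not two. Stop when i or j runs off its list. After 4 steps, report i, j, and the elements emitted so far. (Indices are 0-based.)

i=2, j=4, emitted=[1, 5]

i=0 j=0: 1>0, j++
i=0 j=1: 1==1 emit, i++,j++
i=1 j=2: 5>2, j++
i=1 j=3: 5==5 emit, i++,j++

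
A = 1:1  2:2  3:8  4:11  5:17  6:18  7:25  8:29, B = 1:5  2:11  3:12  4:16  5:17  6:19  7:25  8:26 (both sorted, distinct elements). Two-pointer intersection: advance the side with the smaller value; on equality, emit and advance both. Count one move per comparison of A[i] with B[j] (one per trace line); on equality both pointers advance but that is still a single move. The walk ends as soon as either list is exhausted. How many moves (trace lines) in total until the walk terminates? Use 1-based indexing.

12 moves

i=1 j=1: 1<5, i++
i=2 j=1: 2<5, i++
i=3 j=1: 8>5, j++
i=3 j=2: 8<11, i++
i=4 j=2: 11==11 emit, i++,j++
i=5 j=3: 17>12, j++
i=5 j=4: 17>16, j++
i=5 j=5: 17==17 emit, i++,j++
i=6 j=6: 18<19, i++
i=7 j=6: 25>19, j++
i=7 j=7: 25==25 emit, i++,j++
i=8 j=8: 29>26, j++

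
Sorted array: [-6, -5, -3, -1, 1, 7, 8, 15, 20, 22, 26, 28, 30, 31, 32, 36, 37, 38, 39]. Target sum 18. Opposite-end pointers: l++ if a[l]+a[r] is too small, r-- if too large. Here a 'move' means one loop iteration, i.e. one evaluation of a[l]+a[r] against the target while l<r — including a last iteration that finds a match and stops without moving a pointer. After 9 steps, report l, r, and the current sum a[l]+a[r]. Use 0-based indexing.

l=0 r=18: -6+39=33 >18, r--
l=0 r=17: -6+38=32 >18, r--
l=0 r=16: -6+37=31 >18, r--
l=0 r=15: -6+36=30 >18, r--
l=0 r=14: -6+32=26 >18, r--
l=0 r=13: -6+31=25 >18, r--
l=0 r=12: -6+30=24 >18, r--
l=0 r=11: -6+28=22 >18, r--
l=0 r=10: -6+26=20 >18, r--

l=0, r=9, sum=16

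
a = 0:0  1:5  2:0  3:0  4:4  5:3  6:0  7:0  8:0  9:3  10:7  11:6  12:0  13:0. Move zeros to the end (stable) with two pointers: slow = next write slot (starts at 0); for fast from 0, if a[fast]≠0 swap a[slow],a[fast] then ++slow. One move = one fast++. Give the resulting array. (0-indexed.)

[5, 4, 3, 3, 7, 6, 0, 0, 0, 0, 0, 0, 0, 0]

slow=0 fast=0: a[fast]=0, fast++
slow=0 fast=1: a[fast]=5≠0 swap→a[0]=5, slow++,fast++
slow=1 fast=2: a[fast]=0, fast++
slow=1 fast=3: a[fast]=0, fast++
slow=1 fast=4: a[fast]=4≠0 swap→a[1]=4, slow++,fast++
slow=2 fast=5: a[fast]=3≠0 swap→a[2]=3, slow++,fast++
slow=3 fast=6: a[fast]=0, fast++
slow=3 fast=7: a[fast]=0, fast++
slow=3 fast=8: a[fast]=0, fast++
slow=3 fast=9: a[fast]=3≠0 swap→a[3]=3, slow++,fast++
slow=4 fast=10: a[fast]=7≠0 swap→a[4]=7, slow++,fast++
slow=5 fast=11: a[fast]=6≠0 swap→a[5]=6, slow++,fast++
slow=6 fast=12: a[fast]=0, fast++
slow=6 fast=13: a[fast]=0, fast++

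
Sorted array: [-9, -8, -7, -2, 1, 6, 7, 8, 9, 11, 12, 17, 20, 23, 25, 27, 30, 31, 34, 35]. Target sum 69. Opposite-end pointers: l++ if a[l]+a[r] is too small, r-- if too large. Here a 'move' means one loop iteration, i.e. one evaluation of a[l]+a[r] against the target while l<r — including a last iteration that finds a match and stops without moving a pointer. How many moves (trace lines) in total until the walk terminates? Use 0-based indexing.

l=0 r=19: -9+35=26 <69, l++
l=1 r=19: -8+35=27 <69, l++
l=2 r=19: -7+35=28 <69, l++
l=3 r=19: -2+35=33 <69, l++
l=4 r=19: 1+35=36 <69, l++
l=5 r=19: 6+35=41 <69, l++
l=6 r=19: 7+35=42 <69, l++
l=7 r=19: 8+35=43 <69, l++
l=8 r=19: 9+35=44 <69, l++
l=9 r=19: 11+35=46 <69, l++
l=10 r=19: 12+35=47 <69, l++
l=11 r=19: 17+35=52 <69, l++
l=12 r=19: 20+35=55 <69, l++
l=13 r=19: 23+35=58 <69, l++
l=14 r=19: 25+35=60 <69, l++
l=15 r=19: 27+35=62 <69, l++
l=16 r=19: 30+35=65 <69, l++
l=17 r=19: 31+35=66 <69, l++
l=18 r=19: 34+35=69, found

19 moves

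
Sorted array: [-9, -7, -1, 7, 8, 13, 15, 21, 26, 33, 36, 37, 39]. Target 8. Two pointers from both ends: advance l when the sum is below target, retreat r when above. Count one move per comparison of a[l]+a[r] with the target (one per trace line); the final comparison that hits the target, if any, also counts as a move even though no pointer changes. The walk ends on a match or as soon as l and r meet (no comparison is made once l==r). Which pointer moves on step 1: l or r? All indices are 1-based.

r

l=1 r=13: -9+39=30 >8, r--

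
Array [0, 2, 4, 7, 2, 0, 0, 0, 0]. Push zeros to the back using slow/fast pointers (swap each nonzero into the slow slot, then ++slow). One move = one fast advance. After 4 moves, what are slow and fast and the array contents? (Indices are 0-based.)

(s=0,f=0) a[fast]=0 → fast++
(s=0,f=1) a[fast]=2≠0 swap→a[0]=2 → slow++,fast++
(s=1,f=2) a[fast]=4≠0 swap→a[1]=4 → slow++,fast++
(s=2,f=3) a[fast]=7≠0 swap→a[2]=7 → slow++,fast++

slow=3, fast=4, a=[2, 4, 7, 0, 2, 0, 0, 0, 0]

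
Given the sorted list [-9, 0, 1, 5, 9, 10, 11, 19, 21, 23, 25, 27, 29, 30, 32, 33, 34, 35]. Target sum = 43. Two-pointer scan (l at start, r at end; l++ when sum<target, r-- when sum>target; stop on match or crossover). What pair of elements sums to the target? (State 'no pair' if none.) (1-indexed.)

(9, 34)

[1,18] -9+35=26 <43 → l++
[2,18] 0+35=35 <43 → l++
[3,18] 1+35=36 <43 → l++
[4,18] 5+35=40 <43 → l++
[5,18] 9+35=44 >43 → r--
[5,17] 9+34=43 → found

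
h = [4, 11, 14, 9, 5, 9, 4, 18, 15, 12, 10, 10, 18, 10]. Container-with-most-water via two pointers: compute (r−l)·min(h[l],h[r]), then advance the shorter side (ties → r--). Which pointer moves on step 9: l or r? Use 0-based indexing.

r

[0,13] min(4,10)*13=52 best=52 * → l++
[1,13] min(11,10)*12=120 best=120 * → r--
[1,12] min(11,18)*11=121 best=121 * → l++
[2,12] min(14,18)*10=140 best=140 * → l++
[3,12] min(9,18)*9=81 best=140 → l++
[4,12] min(5,18)*8=40 best=140 → l++
[5,12] min(9,18)*7=63 best=140 → l++
[6,12] min(4,18)*6=24 best=140 → l++
[7,12] min(18,18)*5=90 best=140 → r--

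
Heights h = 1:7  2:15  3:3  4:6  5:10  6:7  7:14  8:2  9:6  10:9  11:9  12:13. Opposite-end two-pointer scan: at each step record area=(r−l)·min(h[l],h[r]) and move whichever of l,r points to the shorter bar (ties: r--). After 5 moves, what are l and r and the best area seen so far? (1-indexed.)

l=1 r=12: min(7,13)*11=77 best=77 *, l++
l=2 r=12: min(15,13)*10=130 best=130 *, r--
l=2 r=11: min(15,9)*9=81 best=130, r--
l=2 r=10: min(15,9)*8=72 best=130, r--
l=2 r=9: min(15,6)*7=42 best=130, r--

l=2, r=8, best area=130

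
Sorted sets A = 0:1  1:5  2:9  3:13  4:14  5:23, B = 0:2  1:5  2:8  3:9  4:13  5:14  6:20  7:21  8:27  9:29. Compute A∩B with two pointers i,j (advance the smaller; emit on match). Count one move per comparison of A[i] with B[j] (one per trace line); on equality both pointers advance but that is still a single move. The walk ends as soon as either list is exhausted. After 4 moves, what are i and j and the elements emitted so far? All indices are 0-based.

i=0 j=0: 1<2, i++
i=1 j=0: 5>2, j++
i=1 j=1: 5==5 emit, i++,j++
i=2 j=2: 9>8, j++

i=2, j=3, emitted=[5]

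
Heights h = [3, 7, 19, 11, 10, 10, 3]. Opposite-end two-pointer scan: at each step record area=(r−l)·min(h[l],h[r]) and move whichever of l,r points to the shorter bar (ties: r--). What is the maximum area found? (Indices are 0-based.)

max area = 30

[0,6] min(3,3)*6=18 best=18 * → r--
[0,5] min(3,10)*5=15 best=18 → l++
[1,5] min(7,10)*4=28 best=28 * → l++
[2,5] min(19,10)*3=30 best=30 * → r--
[2,4] min(19,10)*2=20 best=30 → r--
[2,3] min(19,11)*1=11 best=30 → r--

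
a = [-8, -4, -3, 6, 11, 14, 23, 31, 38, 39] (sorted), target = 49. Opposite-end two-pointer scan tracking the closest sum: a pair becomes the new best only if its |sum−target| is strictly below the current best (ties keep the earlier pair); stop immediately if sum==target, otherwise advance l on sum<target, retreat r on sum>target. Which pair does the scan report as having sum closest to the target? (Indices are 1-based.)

l=1 r=10: -8+39=31 d=18 *, l++
l=2 r=10: -4+39=35 d=14 *, l++
l=3 r=10: -3+39=36 d=13 *, l++
l=4 r=10: 6+39=45 d=4 *, l++
l=5 r=10: 11+39=50 d=1 *, r--
l=5 r=9: 11+38=49 d=0 *, stop

pair (11, 38) with sum 49 (|Δ|=0)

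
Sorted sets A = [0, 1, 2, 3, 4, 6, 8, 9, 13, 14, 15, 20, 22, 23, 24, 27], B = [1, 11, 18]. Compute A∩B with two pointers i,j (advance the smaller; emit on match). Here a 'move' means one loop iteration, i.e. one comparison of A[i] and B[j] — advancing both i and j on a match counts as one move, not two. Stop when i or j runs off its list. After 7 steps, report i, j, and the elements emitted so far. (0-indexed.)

i=7, j=1, emitted=[1]

[i=0,j=0] 0<1 → i++
[i=1,j=0] 1==1 emit → i++,j++
[i=2,j=1] 2<11 → i++
[i=3,j=1] 3<11 → i++
[i=4,j=1] 4<11 → i++
[i=5,j=1] 6<11 → i++
[i=6,j=1] 8<11 → i++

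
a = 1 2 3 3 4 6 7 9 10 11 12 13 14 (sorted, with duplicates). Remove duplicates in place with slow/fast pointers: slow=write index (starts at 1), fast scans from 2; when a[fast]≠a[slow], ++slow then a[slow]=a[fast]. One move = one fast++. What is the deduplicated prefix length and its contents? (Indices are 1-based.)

length 12; prefix = [1, 2, 3, 4, 6, 7, 9, 10, 11, 12, 13, 14]

slow=1 fast=2: a[fast]=2≠a[slow]=1 write a[2]=2, slow++,fast++
slow=2 fast=3: a[fast]=3≠a[slow]=2 write a[3]=3, slow++,fast++
slow=3 fast=4: a[fast]=3=a[slow] dup, fast++
slow=3 fast=5: a[fast]=4≠a[slow]=3 write a[4]=4, slow++,fast++
slow=4 fast=6: a[fast]=6≠a[slow]=4 write a[5]=6, slow++,fast++
slow=5 fast=7: a[fast]=7≠a[slow]=6 write a[6]=7, slow++,fast++
slow=6 fast=8: a[fast]=9≠a[slow]=7 write a[7]=9, slow++,fast++
slow=7 fast=9: a[fast]=10≠a[slow]=9 write a[8]=10, slow++,fast++
slow=8 fast=10: a[fast]=11≠a[slow]=10 write a[9]=11, slow++,fast++
slow=9 fast=11: a[fast]=12≠a[slow]=11 write a[10]=12, slow++,fast++
slow=10 fast=12: a[fast]=13≠a[slow]=12 write a[11]=13, slow++,fast++
slow=11 fast=13: a[fast]=14≠a[slow]=13 write a[12]=14, slow++,fast++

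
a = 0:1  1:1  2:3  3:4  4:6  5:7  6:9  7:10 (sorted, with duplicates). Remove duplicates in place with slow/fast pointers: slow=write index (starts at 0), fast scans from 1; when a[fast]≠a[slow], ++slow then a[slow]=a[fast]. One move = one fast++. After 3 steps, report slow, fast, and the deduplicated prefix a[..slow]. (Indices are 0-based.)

(s=0,f=1) a[fast]=1=a[slow] dup → fast++
(s=0,f=2) a[fast]=3≠a[slow]=1 write a[1]=3 → slow++,fast++
(s=1,f=3) a[fast]=4≠a[slow]=3 write a[2]=4 → slow++,fast++

slow=2, fast=4, prefix=[1, 3, 4]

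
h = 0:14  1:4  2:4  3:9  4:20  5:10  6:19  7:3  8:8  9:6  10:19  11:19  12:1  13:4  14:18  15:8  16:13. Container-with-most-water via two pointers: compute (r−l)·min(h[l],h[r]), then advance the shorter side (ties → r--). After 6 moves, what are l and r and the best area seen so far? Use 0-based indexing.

l=0 r=16: min(14,13)*16=208 best=208 *, r--
l=0 r=15: min(14,8)*15=120 best=208, r--
l=0 r=14: min(14,18)*14=196 best=208, l++
l=1 r=14: min(4,18)*13=52 best=208, l++
l=2 r=14: min(4,18)*12=48 best=208, l++
l=3 r=14: min(9,18)*11=99 best=208, l++

l=4, r=14, best area=208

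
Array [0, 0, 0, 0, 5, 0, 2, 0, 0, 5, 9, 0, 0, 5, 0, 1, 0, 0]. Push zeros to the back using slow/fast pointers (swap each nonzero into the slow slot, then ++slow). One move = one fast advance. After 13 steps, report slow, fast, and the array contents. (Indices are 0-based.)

slow=0 fast=0: a[fast]=0, fast++
slow=0 fast=1: a[fast]=0, fast++
slow=0 fast=2: a[fast]=0, fast++
slow=0 fast=3: a[fast]=0, fast++
slow=0 fast=4: a[fast]=5≠0 swap→a[0]=5, slow++,fast++
slow=1 fast=5: a[fast]=0, fast++
slow=1 fast=6: a[fast]=2≠0 swap→a[1]=2, slow++,fast++
slow=2 fast=7: a[fast]=0, fast++
slow=2 fast=8: a[fast]=0, fast++
slow=2 fast=9: a[fast]=5≠0 swap→a[2]=5, slow++,fast++
slow=3 fast=10: a[fast]=9≠0 swap→a[3]=9, slow++,fast++
slow=4 fast=11: a[fast]=0, fast++
slow=4 fast=12: a[fast]=0, fast++

slow=4, fast=13, a=[5, 2, 5, 9, 0, 0, 0, 0, 0, 0, 0, 0, 0, 5, 0, 1, 0, 0]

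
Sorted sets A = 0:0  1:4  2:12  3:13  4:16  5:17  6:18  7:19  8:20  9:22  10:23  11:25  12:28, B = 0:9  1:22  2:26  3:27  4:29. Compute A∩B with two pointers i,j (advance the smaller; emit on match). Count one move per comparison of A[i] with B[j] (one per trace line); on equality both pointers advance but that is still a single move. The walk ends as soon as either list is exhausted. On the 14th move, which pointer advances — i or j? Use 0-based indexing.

[i=0,j=0] 0<9 → i++
[i=1,j=0] 4<9 → i++
[i=2,j=0] 12>9 → j++
[i=2,j=1] 12<22 → i++
[i=3,j=1] 13<22 → i++
[i=4,j=1] 16<22 → i++
[i=5,j=1] 17<22 → i++
[i=6,j=1] 18<22 → i++
[i=7,j=1] 19<22 → i++
[i=8,j=1] 20<22 → i++
[i=9,j=1] 22==22 emit → i++,j++
[i=10,j=2] 23<26 → i++
[i=11,j=2] 25<26 → i++
[i=12,j=2] 28>26 → j++

j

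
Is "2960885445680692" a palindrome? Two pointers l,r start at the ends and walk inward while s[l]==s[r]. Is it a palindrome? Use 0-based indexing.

not a palindrome (mismatch at 5,10)

[0,15] '2'=='2' → l++,r--
[1,14] '9'=='9' → l++,r--
[2,13] '6'=='6' → l++,r--
[3,12] '0'=='0' → l++,r--
[4,11] '8'=='8' → l++,r--
[5,10] '8'!='6' → stop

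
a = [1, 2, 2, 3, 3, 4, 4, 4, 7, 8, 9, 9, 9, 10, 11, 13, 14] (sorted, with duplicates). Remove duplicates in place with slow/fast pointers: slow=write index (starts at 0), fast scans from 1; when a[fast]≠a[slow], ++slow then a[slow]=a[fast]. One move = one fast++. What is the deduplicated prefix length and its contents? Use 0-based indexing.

(s=0,f=1) a[fast]=2≠a[slow]=1 write a[1]=2 → slow++,fast++
(s=1,f=2) a[fast]=2=a[slow] dup → fast++
(s=1,f=3) a[fast]=3≠a[slow]=2 write a[2]=3 → slow++,fast++
(s=2,f=4) a[fast]=3=a[slow] dup → fast++
(s=2,f=5) a[fast]=4≠a[slow]=3 write a[3]=4 → slow++,fast++
(s=3,f=6) a[fast]=4=a[slow] dup → fast++
(s=3,f=7) a[fast]=4=a[slow] dup → fast++
(s=3,f=8) a[fast]=7≠a[slow]=4 write a[4]=7 → slow++,fast++
(s=4,f=9) a[fast]=8≠a[slow]=7 write a[5]=8 → slow++,fast++
(s=5,f=10) a[fast]=9≠a[slow]=8 write a[6]=9 → slow++,fast++
(s=6,f=11) a[fast]=9=a[slow] dup → fast++
(s=6,f=12) a[fast]=9=a[slow] dup → fast++
(s=6,f=13) a[fast]=10≠a[slow]=9 write a[7]=10 → slow++,fast++
(s=7,f=14) a[fast]=11≠a[slow]=10 write a[8]=11 → slow++,fast++
(s=8,f=15) a[fast]=13≠a[slow]=11 write a[9]=13 → slow++,fast++
(s=9,f=16) a[fast]=14≠a[slow]=13 write a[10]=14 → slow++,fast++

length 11; prefix = [1, 2, 3, 4, 7, 8, 9, 10, 11, 13, 14]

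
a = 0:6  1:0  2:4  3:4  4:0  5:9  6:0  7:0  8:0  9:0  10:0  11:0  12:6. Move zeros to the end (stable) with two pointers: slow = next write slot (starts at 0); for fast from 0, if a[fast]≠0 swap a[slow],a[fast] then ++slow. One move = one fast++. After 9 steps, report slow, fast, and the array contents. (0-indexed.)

slow=4, fast=9, a=[6, 4, 4, 9, 0, 0, 0, 0, 0, 0, 0, 0, 6]

slow=0 fast=0: a[fast]=6≠0 swap→a[0]=6, slow++,fast++
slow=1 fast=1: a[fast]=0, fast++
slow=1 fast=2: a[fast]=4≠0 swap→a[1]=4, slow++,fast++
slow=2 fast=3: a[fast]=4≠0 swap→a[2]=4, slow++,fast++
slow=3 fast=4: a[fast]=0, fast++
slow=3 fast=5: a[fast]=9≠0 swap→a[3]=9, slow++,fast++
slow=4 fast=6: a[fast]=0, fast++
slow=4 fast=7: a[fast]=0, fast++
slow=4 fast=8: a[fast]=0, fast++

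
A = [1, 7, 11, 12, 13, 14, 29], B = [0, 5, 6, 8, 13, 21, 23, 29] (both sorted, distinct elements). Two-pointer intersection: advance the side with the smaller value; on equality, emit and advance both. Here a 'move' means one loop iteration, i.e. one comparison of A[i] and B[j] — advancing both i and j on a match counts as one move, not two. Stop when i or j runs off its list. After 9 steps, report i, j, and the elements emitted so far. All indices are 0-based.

i=0 j=0: 1>0, j++
i=0 j=1: 1<5, i++
i=1 j=1: 7>5, j++
i=1 j=2: 7>6, j++
i=1 j=3: 7<8, i++
i=2 j=3: 11>8, j++
i=2 j=4: 11<13, i++
i=3 j=4: 12<13, i++
i=4 j=4: 13==13 emit, i++,j++

i=5, j=5, emitted=[13]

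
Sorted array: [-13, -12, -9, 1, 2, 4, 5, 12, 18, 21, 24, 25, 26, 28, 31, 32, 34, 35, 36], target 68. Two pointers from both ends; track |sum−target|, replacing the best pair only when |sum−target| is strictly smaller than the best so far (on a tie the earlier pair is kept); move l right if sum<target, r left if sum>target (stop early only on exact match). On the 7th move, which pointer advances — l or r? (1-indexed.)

l=1 r=19: -13+36=23 d=45 *, l++
l=2 r=19: -12+36=24 d=44 *, l++
l=3 r=19: -9+36=27 d=41 *, l++
l=4 r=19: 1+36=37 d=31 *, l++
l=5 r=19: 2+36=38 d=30 *, l++
l=6 r=19: 4+36=40 d=28 *, l++
l=7 r=19: 5+36=41 d=27 *, l++

l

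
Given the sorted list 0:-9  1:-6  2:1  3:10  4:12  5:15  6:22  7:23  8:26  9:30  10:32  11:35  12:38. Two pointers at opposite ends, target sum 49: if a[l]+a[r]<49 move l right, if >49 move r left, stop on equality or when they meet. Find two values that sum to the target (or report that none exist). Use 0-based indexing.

[0,12] -9+38=29 <49 → l++
[1,12] -6+38=32 <49 → l++
[2,12] 1+38=39 <49 → l++
[3,12] 10+38=48 <49 → l++
[4,12] 12+38=50 >49 → r--
[4,11] 12+35=47 <49 → l++
[5,11] 15+35=50 >49 → r--
[5,10] 15+32=47 <49 → l++
[6,10] 22+32=54 >49 → r--
[6,9] 22+30=52 >49 → r--
[6,8] 22+26=48 <49 → l++
[7,8] 23+26=49 → found

(23, 26)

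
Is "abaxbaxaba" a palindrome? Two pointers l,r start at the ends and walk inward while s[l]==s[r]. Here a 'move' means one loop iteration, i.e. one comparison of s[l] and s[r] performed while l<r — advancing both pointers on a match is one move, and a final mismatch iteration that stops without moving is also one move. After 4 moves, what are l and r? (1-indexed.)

[1,10] 'a'=='a' → l++,r--
[2,9] 'b'=='b' → l++,r--
[3,8] 'a'=='a' → l++,r--
[4,7] 'x'=='x' → l++,r--

l=5, r=6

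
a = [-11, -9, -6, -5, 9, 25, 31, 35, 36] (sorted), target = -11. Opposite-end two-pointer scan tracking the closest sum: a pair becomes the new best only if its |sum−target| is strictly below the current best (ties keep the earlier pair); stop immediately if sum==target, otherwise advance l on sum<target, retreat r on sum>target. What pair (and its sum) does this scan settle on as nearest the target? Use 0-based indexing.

pair (-6, -5) with sum -11 (|Δ|=0)

l=0 r=8: -11+36=25 d=36 *, r--
l=0 r=7: -11+35=24 d=35 *, r--
l=0 r=6: -11+31=20 d=31 *, r--
l=0 r=5: -11+25=14 d=25 *, r--
l=0 r=4: -11+9=-2 d=9 *, r--
l=0 r=3: -11+-5=-16 d=5 *, l++
l=1 r=3: -9+-5=-14 d=3 *, l++
l=2 r=3: -6+-5=-11 d=0 *, stop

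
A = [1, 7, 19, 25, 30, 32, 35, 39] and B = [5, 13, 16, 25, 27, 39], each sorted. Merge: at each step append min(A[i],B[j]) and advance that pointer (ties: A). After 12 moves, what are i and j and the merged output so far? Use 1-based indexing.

i=1 j=1: A[i]=1<=B[j]=5 take 1, i++
i=2 j=1: A[i]=7>B[j]=5 take 5, j++
i=2 j=2: A[i]=7<=B[j]=13 take 7, i++
i=3 j=2: A[i]=19>B[j]=13 take 13, j++
i=3 j=3: A[i]=19>B[j]=16 take 16, j++
i=3 j=4: A[i]=19<=B[j]=25 take 19, i++
i=4 j=4: A[i]=25<=B[j]=25 take 25, i++
i=5 j=4: A[i]=30>B[j]=25 take 25, j++
i=5 j=5: A[i]=30>B[j]=27 take 27, j++
i=5 j=6: A[i]=30<=B[j]=39 take 30, i++
i=6 j=6: A[i]=32<=B[j]=39 take 32, i++
i=7 j=6: A[i]=35<=B[j]=39 take 35, i++

i=8, j=6, merged so far=[1, 5, 7, 13, 16, 19, 25, 25, 27, 30, 32, 35]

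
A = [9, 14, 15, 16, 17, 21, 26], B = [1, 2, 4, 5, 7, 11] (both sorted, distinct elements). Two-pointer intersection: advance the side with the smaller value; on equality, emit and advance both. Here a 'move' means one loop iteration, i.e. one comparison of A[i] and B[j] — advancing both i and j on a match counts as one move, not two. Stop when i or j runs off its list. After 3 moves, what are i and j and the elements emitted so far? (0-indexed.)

[i=0,j=0] 9>1 → j++
[i=0,j=1] 9>2 → j++
[i=0,j=2] 9>4 → j++

i=0, j=3, emitted=[]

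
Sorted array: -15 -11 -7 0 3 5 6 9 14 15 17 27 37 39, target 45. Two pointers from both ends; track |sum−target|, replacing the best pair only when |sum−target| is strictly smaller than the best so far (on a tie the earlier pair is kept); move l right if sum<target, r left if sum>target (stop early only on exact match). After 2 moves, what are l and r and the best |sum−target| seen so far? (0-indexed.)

l=2, r=13, best |Δ|=17

[0,13] -15+39=24 d=21 * → l++
[1,13] -11+39=28 d=17 * → l++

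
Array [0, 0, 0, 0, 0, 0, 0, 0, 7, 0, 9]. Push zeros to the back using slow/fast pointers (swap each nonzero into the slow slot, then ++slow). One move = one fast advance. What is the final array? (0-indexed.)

slow=0 fast=0: a[fast]=0, fast++
slow=0 fast=1: a[fast]=0, fast++
slow=0 fast=2: a[fast]=0, fast++
slow=0 fast=3: a[fast]=0, fast++
slow=0 fast=4: a[fast]=0, fast++
slow=0 fast=5: a[fast]=0, fast++
slow=0 fast=6: a[fast]=0, fast++
slow=0 fast=7: a[fast]=0, fast++
slow=0 fast=8: a[fast]=7≠0 swap→a[0]=7, slow++,fast++
slow=1 fast=9: a[fast]=0, fast++
slow=1 fast=10: a[fast]=9≠0 swap→a[1]=9, slow++,fast++

[7, 9, 0, 0, 0, 0, 0, 0, 0, 0, 0]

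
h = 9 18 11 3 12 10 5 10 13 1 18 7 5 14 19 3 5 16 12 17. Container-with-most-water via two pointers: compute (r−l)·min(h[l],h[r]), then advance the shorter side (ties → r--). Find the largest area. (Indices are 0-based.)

l=0 r=19: min(9,17)*19=171 best=171 *, l++
l=1 r=19: min(18,17)*18=306 best=306 *, r--
l=1 r=18: min(18,12)*17=204 best=306, r--
l=1 r=17: min(18,16)*16=256 best=306, r--
l=1 r=16: min(18,5)*15=75 best=306, r--
l=1 r=15: min(18,3)*14=42 best=306, r--
l=1 r=14: min(18,19)*13=234 best=306, l++
l=2 r=14: min(11,19)*12=132 best=306, l++
l=3 r=14: min(3,19)*11=33 best=306, l++
l=4 r=14: min(12,19)*10=120 best=306, l++
l=5 r=14: min(10,19)*9=90 best=306, l++
l=6 r=14: min(5,19)*8=40 best=306, l++
l=7 r=14: min(10,19)*7=70 best=306, l++
l=8 r=14: min(13,19)*6=78 best=306, l++
l=9 r=14: min(1,19)*5=5 best=306, l++
l=10 r=14: min(18,19)*4=72 best=306, l++
l=11 r=14: min(7,19)*3=21 best=306, l++
l=12 r=14: min(5,19)*2=10 best=306, l++
l=13 r=14: min(14,19)*1=14 best=306, l++

max area = 306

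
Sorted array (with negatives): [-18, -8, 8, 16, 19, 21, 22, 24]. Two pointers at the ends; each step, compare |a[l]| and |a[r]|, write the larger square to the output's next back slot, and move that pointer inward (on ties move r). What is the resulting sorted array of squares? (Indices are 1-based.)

l=1 r=8: |-18|<=|24| out[8]=576, r--
l=1 r=7: |-18|<=|22| out[7]=484, r--
l=1 r=6: |-18|<=|21| out[6]=441, r--
l=1 r=5: |-18|<=|19| out[5]=361, r--
l=1 r=4: |-18|>|16| out[4]=324, l++
l=2 r=4: |-8|<=|16| out[3]=256, r--
l=2 r=3: |-8|<=|8| out[2]=64, r--
l=2 r=2: |-8|<=|-8| out[1]=64, r--

[64, 64, 256, 324, 361, 441, 484, 576]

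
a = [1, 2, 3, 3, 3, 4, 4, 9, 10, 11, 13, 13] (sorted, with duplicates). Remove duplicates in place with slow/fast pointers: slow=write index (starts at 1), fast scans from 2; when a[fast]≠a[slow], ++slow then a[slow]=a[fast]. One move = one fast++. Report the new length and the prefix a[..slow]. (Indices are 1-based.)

slow=1 fast=2: a[fast]=2≠a[slow]=1 write a[2]=2, slow++,fast++
slow=2 fast=3: a[fast]=3≠a[slow]=2 write a[3]=3, slow++,fast++
slow=3 fast=4: a[fast]=3=a[slow] dup, fast++
slow=3 fast=5: a[fast]=3=a[slow] dup, fast++
slow=3 fast=6: a[fast]=4≠a[slow]=3 write a[4]=4, slow++,fast++
slow=4 fast=7: a[fast]=4=a[slow] dup, fast++
slow=4 fast=8: a[fast]=9≠a[slow]=4 write a[5]=9, slow++,fast++
slow=5 fast=9: a[fast]=10≠a[slow]=9 write a[6]=10, slow++,fast++
slow=6 fast=10: a[fast]=11≠a[slow]=10 write a[7]=11, slow++,fast++
slow=7 fast=11: a[fast]=13≠a[slow]=11 write a[8]=13, slow++,fast++
slow=8 fast=12: a[fast]=13=a[slow] dup, fast++

length 8; prefix = [1, 2, 3, 4, 9, 10, 11, 13]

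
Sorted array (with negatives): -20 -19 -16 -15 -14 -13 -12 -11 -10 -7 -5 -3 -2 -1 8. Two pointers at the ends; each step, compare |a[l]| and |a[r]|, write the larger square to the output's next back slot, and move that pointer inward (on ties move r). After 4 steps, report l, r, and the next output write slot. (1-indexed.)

l=5, r=15, next write slot=11

[1,15] |-20|>|8| out[15]=400 → l++
[2,15] |-19|>|8| out[14]=361 → l++
[3,15] |-16|>|8| out[13]=256 → l++
[4,15] |-15|>|8| out[12]=225 → l++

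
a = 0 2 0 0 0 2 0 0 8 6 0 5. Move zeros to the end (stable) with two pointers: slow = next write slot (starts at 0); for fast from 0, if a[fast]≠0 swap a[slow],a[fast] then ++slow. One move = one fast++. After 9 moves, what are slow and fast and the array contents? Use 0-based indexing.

(s=0,f=0) a[fast]=0 → fast++
(s=0,f=1) a[fast]=2≠0 swap→a[0]=2 → slow++,fast++
(s=1,f=2) a[fast]=0 → fast++
(s=1,f=3) a[fast]=0 → fast++
(s=1,f=4) a[fast]=0 → fast++
(s=1,f=5) a[fast]=2≠0 swap→a[1]=2 → slow++,fast++
(s=2,f=6) a[fast]=0 → fast++
(s=2,f=7) a[fast]=0 → fast++
(s=2,f=8) a[fast]=8≠0 swap→a[2]=8 → slow++,fast++

slow=3, fast=9, a=[2, 2, 8, 0, 0, 0, 0, 0, 0, 6, 0, 5]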